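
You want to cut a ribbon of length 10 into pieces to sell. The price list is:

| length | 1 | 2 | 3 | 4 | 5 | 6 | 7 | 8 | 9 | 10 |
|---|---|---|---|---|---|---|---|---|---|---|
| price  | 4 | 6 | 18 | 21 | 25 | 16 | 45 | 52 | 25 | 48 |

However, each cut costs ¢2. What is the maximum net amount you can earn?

61

Build net[k] bottom-up: net[k] = max over allowed piece i of (p[i] + net[k−i]) − 2 per cut.
net[1] = 4
net[2] = 6  (first piece 1, then net[1]=4)
net[3] = 18
net[4] = 21
net[5] = 25
net[6] = 34  (first piece 3, then net[3]=18)
net[7] = 45
net[8] = 52
net[9] = 54  (first piece 1, then net[8]=52)
net[10] = 61  (first piece 3, then net[7]=45)
One optimal plan: pieces 7 + 3 (1 cut) → ¢63 − ¢2 = ¢61.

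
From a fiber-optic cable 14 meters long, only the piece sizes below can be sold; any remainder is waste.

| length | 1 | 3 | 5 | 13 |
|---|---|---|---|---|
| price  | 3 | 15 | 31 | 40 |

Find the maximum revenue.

Consider every possible first cut. f[k] is the best of p[i]+f[k−i] over all sellable i≤k.
f[1] = 3
f[2] = 6  (first piece 1, then f[1]=3)
f[3] = 15
f[4] = 18  (first piece 1, then f[3]=15)
f[5] = 31
f[6] = 34  (first piece 1, then f[5]=31)
f[7] = 37  (first piece 1, then f[6]=34)
f[8] = 46  (first piece 3, then f[5]=31)
f[9] = 49  (first piece 1, then f[8]=46)
f[10] = 62  (first piece 5, then f[5]=31)
f[11] = 65  (first piece 1, then f[10]=62)
f[12] = 68  (first piece 1, then f[11]=65)
f[13] = 77  (first piece 3, then f[10]=62)
f[14] = 80  (first piece 1, then f[13]=77)
One optimal cutting: 5 + 5 + 3 + 1 → $80.

80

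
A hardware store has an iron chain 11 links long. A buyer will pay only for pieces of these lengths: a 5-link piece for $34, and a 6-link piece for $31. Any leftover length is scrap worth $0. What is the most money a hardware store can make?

Build best[k] bottom-up: best[k] = max over allowed piece i of (p[i] + best[k−i]).
best[1] = 0
best[2] = 0
best[3] = 0
best[4] = 0
best[5] = 34
best[6] = max(34+0, 31+0) = 34
best[7] = max(34+0, 31+0) = 34
best[8] = max(34+0, 31+0) = 34
best[9] = max(34+0, 31+0) = 34
best[10] = max(34+34, 31+0) = 68
best[11] = max(34+34, 31+34) = 68
One optimal cutting: pieces 5 + 5 with 1 link of scrap → $68.

68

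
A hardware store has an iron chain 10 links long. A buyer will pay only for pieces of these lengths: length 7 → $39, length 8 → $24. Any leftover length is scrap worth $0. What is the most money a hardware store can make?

39

Let r[k] be the best obtainable value from length k. For each k, try every first piece i and keep the best of price[i] + r[k−i].
r[1] = 0
r[2] = 0
r[3] = 0
r[4] = 0
r[5] = 0
r[6] = 0
r[7] = 39
r[8] = max(39+0, 24+0) = 39
r[9] = max(39+0, 24+0) = 39
r[10] = max(39+0, 24+0) = 39
One optimal cutting: pieces 7 with 3 links of scrap → $39.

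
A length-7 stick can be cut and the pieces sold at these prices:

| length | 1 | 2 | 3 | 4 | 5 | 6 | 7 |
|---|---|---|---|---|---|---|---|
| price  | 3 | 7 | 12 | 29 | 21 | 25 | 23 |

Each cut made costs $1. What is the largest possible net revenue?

40

Let r[k] be the best obtainable value from length k. For each k, try every first piece i and keep the best of price[i] + r[k−i] minus the 1 cut fee when i<k.
r[1] = 3
r[2] = max(3+3-1, 7+0) = 7
r[3] = max(3+7-1, 7+3-1, 12+0) = 12
r[4] = max(3+12-1, 7+7-1, 12+3-1, 29+0) = 29
r[5] = max(3+29-1, 7+12-1, 12+7-1, 29+3-1, 21+0) = 31
r[6] = max(3+31-1, 7+29-1, 12+12-1, 29+7-1, 21+3-1, 25+0) = 35
r[7] = max(3+35-1, 7+31-1, 12+29-1, …, 25+3-1, 23+0) = 40
One optimal plan: pieces 4 + 3 (1 cut) → $41 − $1 = $40.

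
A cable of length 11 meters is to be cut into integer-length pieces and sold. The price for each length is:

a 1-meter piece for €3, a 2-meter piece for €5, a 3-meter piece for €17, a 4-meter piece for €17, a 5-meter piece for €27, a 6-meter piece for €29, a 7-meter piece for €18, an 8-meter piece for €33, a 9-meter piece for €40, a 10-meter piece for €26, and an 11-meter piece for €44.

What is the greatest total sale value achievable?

61

Build r[k] bottom-up: r[k] = max over allowed piece i of (p[i] + r[k−i]).
r[1] = 3
r[2] = 6  (first piece 1, then r[1]=3)
r[3] = 17
r[4] = 20  (first piece 1, then r[3]=17)
r[5] = 27
r[6] = 34  (first piece 3, then r[3]=17)
r[7] = 37  (first piece 1, then r[6]=34)
r[8] = 44  (first piece 3, then r[5]=27)
r[9] = 51  (first piece 3, then r[6]=34)
r[10] = 54  (first piece 1, then r[9]=51)
r[11] = 61  (first piece 3, then r[8]=44)
One optimal cutting: 5 + 3 + 3 → €27 + €17 + €17 = €61.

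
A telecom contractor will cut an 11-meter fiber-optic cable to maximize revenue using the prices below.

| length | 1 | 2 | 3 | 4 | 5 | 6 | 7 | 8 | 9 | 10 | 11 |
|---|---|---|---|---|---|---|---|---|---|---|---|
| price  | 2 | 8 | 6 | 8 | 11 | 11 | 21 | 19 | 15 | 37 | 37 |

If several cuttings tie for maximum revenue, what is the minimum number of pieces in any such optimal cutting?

6

Let r[k] be the best obtainable value from length k. For each k, try every first piece i and keep the best of price[i] + r[k−i].
r[1] = 2
r[2] = max(2+2, 8+0) = 8
r[3] = max(2+8, 8+2, 6+0) = 10
r[4] = max(2+10, 8+8, 6+2, 8+0) = 16
r[5] = max(2+16, 8+10, 6+8, 8+2, 11+0) = 18
r[6] = max(2+18, 8+16, 6+10, 8+8, 11+2, 11+0) = 24
r[7] = max(2+24, 8+18, 6+16, …, 11+2, 21+0) = 26
r[8] = max(2+26, 8+24, 6+18, …, 21+2, 19+0) = 32
r[9] = max(2+32, 8+26, 6+24, …, 19+2, 15+0) = 34
r[10] = max(2+34, 8+32, 6+26, …, 15+2, 37+0) = 40
r[11] = max(2+40, 8+34, 6+32, …, 37+2, 37+0) = 42
Maximum revenue is $42.
Now minimize piece count subject to staying optimal: for each k, pieces[k] = 1 + min over i with p[i]+r[k−i]=r[k] of pieces[k−i].
pieces[8] = 4
pieces[9] = 5
pieces[10] = 5
pieces[11] = 6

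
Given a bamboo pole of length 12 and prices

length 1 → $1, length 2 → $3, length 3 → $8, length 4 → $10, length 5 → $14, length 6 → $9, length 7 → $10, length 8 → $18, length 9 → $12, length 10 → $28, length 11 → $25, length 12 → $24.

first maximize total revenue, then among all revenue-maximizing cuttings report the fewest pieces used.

3

Consider every possible first cut. r[k] is the best of p[i]+r[k−i] over all sellable i≤k.
r[1] = 1
r[2] = max(1+1, 3+0) = 3
r[3] = max(1+3, 3+1, 8+0) = 8
r[4] = max(1+8, 3+3, 8+1, 10+0) = 10
r[5] = max(1+10, 3+8, 8+3, 10+1, 14+0) = 14
r[6] = max(1+14, 3+10, 8+8, 10+3, 14+1, 9+0) = 16
r[7] = max(1+16, 3+14, 8+10, …, 9+1, 10+0) = 18
r[8] = max(1+18, 3+16, 8+14, …, 10+1, 18+0) = 22
r[9] = max(1+22, 3+18, 8+16, …, 18+1, 12+0) = 24
r[10] = max(1+24, 3+22, 8+18, …, 12+1, 28+0) = 28
r[11] = max(1+28, 3+24, 8+22, …, 28+1, 25+0) = 30
r[12] = max(1+30, 3+28, 8+24, …, 25+1, 24+0) = 32
Maximum revenue is $32.
Now minimize piece count subject to staying optimal: for each k, pieces[k] = 1 + min over i with p[i]+r[k−i]=r[k] of pieces[k−i].
pieces[9] = 2
pieces[10] = 1
pieces[11] = 3
pieces[12] = 3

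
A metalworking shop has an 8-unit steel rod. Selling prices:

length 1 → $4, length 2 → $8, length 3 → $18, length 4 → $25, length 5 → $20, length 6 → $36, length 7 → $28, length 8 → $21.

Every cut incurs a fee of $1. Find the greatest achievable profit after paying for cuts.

49

Let r[k] be the best obtainable value from length k. For each k, try every first piece i and keep the best of price[i] + r[k−i] minus the 1 cut fee when i<k.
r[1] = 4
r[2] = max(4+4-1, 8+0) = 8
r[3] = max(4+8-1, 8+4-1, 18+0) = 18
r[4] = max(4+18-1, 8+8-1, 18+4-1, 25+0) = 25
r[5] = max(4+25-1, 8+18-1, 18+8-1, 25+4-1, 20+0) = 28
r[6] = max(4+28-1, 8+25-1, 18+18-1, 25+8-1, 20+4-1, 36+0) = 36
r[7] = max(4+36-1, 8+28-1, 18+25-1, …, 36+4-1, 28+0) = 42
r[8] = max(4+42-1, 8+36-1, 18+28-1, …, 28+4-1, 21+0) = 49
One optimal plan: pieces 4 + 4 (1 cut) → $50 − $1 = $49.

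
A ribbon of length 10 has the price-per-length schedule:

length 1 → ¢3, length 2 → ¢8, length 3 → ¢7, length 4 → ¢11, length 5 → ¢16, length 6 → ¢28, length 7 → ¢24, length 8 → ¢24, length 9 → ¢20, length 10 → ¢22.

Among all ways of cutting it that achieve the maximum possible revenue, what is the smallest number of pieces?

Consider every possible first cut. r[k] is the best of p[i]+r[k−i] over all sellable i≤k.
r[1] = 3
r[2] = max(3+3, 8+0) = 8
r[3] = max(3+8, 8+3, 7+0) = 11
r[4] = max(3+11, 8+8, 7+3, 11+0) = 16
r[5] = max(3+16, 8+11, 7+8, 11+3, 16+0) = 19
r[6] = max(3+19, 8+16, 7+11, 11+8, 16+3, 28+0) = 28
r[7] = max(3+28, 8+19, 7+16, …, 28+3, 24+0) = 31
r[8] = max(3+31, 8+28, 7+19, …, 24+3, 24+0) = 36
r[9] = max(3+36, 8+31, 7+28, …, 24+3, 20+0) = 39
r[10] = max(3+39, 8+36, 7+31, …, 20+3, 22+0) = 44
Maximum revenue is ¢44.
Now minimize piece count subject to staying optimal: for each k, pieces[k] = 1 + min over i with p[i]+r[k−i]=r[k] of pieces[k−i].
pieces[7] = 2
pieces[8] = 2
pieces[9] = 3
pieces[10] = 3

3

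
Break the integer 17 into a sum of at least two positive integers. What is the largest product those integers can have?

Let prod[k] be the best product for length k (with at least one cut). For each first piece i, the rest contributes max(k−i, prod[k−i]).
prod[2] = 1·max(1,0) = 1·1 = 1
prod[3] = 1·max(2,1) = 1·2 = 2
prod[4] = 2·max(2,1) = 2·2 = 4
prod[5] = 2·max(3,2) = 2·3 = 6
prod[6] = 3·max(3,2) = 3·3 = 9
prod[7] = 2·max(5,6) = 2·6 = 12
prod[8] = 2·max(6,9) = 2·9 = 18
prod[9] = 3·max(6,9) = 3·9 = 27
prod[10] = 2·max(8,18) = 2·18 = 36
prod[11] = 2·max(9,27) = 2·27 = 54
prod[12] = 3·max(9,27) = 3·27 = 81
prod[13] = 2·max(11,54) = 2·54 = 108
prod[14] = 2·max(12,81) = 2·81 = 162
prod[15] = 3·max(12,81) = 3·81 = 243
prod[16] = 2·max(14,162) = 2·162 = 324
prod[17] = 2·max(15,243) = 2·243 = 486
One optimal split: 3 + 3 + 3 + 3 + 3 + 2; product 3·3·3·3·3·2 = 486.

486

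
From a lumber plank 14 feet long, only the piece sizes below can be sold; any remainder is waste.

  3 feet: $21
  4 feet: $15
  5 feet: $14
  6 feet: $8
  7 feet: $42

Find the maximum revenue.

84

Consider every possible first cut. best[k] is the best of p[i]+best[k−i] over all sellable i≤k.
best[1] = 0
best[2] = 0
best[3] = 21
best[4] = max(21+0, 15+0) = 21
best[5] = max(21+0, 15+0, 14+0) = 21
best[6] = max(21+21, 15+0, 14+0, 8+0) = 42
best[7] = max(21+21, 15+21, 14+0, 8+0, 42+0) = 42
best[8] = max(21+21, 15+21, 14+21, 8+0, 42+0) = 42
best[9] = max(21+42, 15+21, 14+21, 8+21, 42+0) = 63
best[10] = max(21+42, 15+42, 14+21, 8+21, 42+21) = 63
best[11] = max(21+42, 15+42, 14+42, 8+21, 42+21) = 63
best[12] = max(21+63, 15+42, 14+42, 8+42, 42+21) = 84
best[13] = max(21+63, 15+63, 14+42, 8+42, 42+42) = 84
best[14] = max(21+63, 15+63, 14+63, 8+42, 42+42) = 84
One optimal cutting: pieces 3 + 3 + 3 + 3 with 2 feet of scrap → $84.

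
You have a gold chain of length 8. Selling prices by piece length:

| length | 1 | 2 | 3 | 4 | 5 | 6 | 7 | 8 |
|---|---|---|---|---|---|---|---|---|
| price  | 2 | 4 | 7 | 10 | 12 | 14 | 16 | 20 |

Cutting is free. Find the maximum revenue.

Consider every possible first cut. best[k] is the best of p[i]+best[k−i] over all sellable i≤k.
best[1] = 2
best[2] = max(2+2, 4+0) = 4
best[3] = max(2+4, 4+2, 7+0) = 7
best[4] = max(2+7, 4+4, 7+2, 10+0) = 10
best[5] = max(2+10, 4+7, 7+4, 10+2, 12+0) = 12
best[6] = max(2+12, 4+10, 7+7, 10+4, 12+2, 14+0) = 14
best[7] = max(2+14, 4+12, 7+10, …, 14+2, 16+0) = 17
best[8] = max(2+17, 4+14, 7+12, …, 16+2, 20+0) = 20
One optimal cutting: 4 + 4 → $10 + $10 = $20.

20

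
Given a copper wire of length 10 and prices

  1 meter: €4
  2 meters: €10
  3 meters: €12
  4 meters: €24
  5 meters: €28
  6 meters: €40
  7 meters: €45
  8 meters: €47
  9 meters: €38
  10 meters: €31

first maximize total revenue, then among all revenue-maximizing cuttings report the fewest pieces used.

Consider every possible first cut. r[k] is the best of p[i]+r[k−i] over all sellable i≤k.
r[1] = 4
r[2] = 10
r[3] = 14  (first piece 1, then r[2]=10)
r[4] = 24
r[5] = 28  (first piece 1, then r[4]=24)
r[6] = 40
r[7] = 45
r[8] = 50  (first piece 2, then r[6]=40)
r[9] = 55  (first piece 2, then r[7]=45)
r[10] = 64  (first piece 4, then r[6]=40)
Maximum revenue is €64.
Now minimize piece count subject to staying optimal: for each k, pieces[k] = 1 + min over i with p[i]+r[k−i]=r[k] of pieces[k−i].
pieces[7] = 1
pieces[8] = 2
pieces[9] = 2
pieces[10] = 2

2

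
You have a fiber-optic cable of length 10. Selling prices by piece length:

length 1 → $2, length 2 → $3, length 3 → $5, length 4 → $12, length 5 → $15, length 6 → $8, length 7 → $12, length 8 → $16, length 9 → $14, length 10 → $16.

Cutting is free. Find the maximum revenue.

Consider every possible first cut. v[k] is the best of p[i]+v[k−i] over all sellable i≤k.
v[1] = 2
v[2] = 4  (first piece 1, then v[1]=2)
v[3] = 6  (first piece 1, then v[2]=4)
v[4] = 12
v[5] = 15
v[6] = 17  (first piece 1, then v[5]=15)
v[7] = 19  (first piece 1, then v[6]=17)
v[8] = 24  (first piece 4, then v[4]=12)
v[9] = 27  (first piece 4, then v[5]=15)
v[10] = 30  (first piece 5, then v[5]=15)
One optimal cutting: 5 + 5 → $15 + $15 = $30.

30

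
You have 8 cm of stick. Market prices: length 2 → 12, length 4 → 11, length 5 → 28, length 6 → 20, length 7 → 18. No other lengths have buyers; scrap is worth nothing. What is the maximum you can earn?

48

Build best[k] bottom-up: best[k] = max over allowed piece i of (p[i] + best[k−i]).
best[1] = 0
best[2] = 12
best[3] = 12
best[4] = max(12+12, 11+0) = 24
best[5] = max(12+12, 11+0, 28+0) = 28
best[6] = max(12+24, 11+12, 28+0, 20+0) = 36
best[7] = max(12+28, 11+12, 28+12, 20+0, 18+0) = 40
best[8] = max(12+36, 11+24, 28+12, 20+12, 18+0) = 48
One optimal cutting: 2 + 2 + 2 + 2 → 48.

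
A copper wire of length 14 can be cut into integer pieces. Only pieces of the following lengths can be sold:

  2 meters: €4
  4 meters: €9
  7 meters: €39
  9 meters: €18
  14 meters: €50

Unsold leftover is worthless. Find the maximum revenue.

Let r[k] be the best obtainable value from length k. For each k, try every first piece i and keep the best of price[i] + r[k−i].
r[1] = 0
r[2] = 4
r[3] = 4
r[4] = 9
r[5] = 9
r[6] = 13  (first piece 2, then r[4]=9)
r[7] = 39
r[8] = 39
r[9] = 43  (first piece 2, then r[7]=39)
r[10] = 43
r[11] = 48  (first piece 4, then r[7]=39)
r[12] = 48
r[13] = 52  (first piece 2, then r[11]=48)
r[14] = 78  (first piece 7, then r[7]=39)
One optimal cutting: 7 + 7 → €78.

78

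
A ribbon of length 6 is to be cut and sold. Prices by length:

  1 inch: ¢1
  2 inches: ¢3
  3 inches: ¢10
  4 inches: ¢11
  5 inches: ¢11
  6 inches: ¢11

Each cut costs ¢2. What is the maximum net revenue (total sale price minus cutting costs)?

Consider every possible first cut. v[k] is the best of p[i]+v[k−i] over all sellable i≤k, charging 2 whenever i<k.
v[1] = 1
v[2] = 3
v[3] = 10
v[4] = 11
v[5] = 11  (first piece 2, then v[3]=10)
v[6] = 18  (first piece 3, then v[3]=10)
One optimal plan: pieces 3 + 3 (1 cut) → ¢20 − ¢2 = ¢18.

18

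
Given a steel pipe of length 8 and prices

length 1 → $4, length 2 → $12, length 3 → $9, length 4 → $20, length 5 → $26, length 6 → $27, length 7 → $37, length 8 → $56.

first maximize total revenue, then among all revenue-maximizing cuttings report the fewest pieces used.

Let r[k] be the best obtainable value from length k. For each k, try every first piece i and keep the best of price[i] + r[k−i].
r[1] = 4
r[2] = max(4+4, 12+0) = 12
r[3] = max(4+12, 12+4, 9+0) = 16
r[4] = max(4+16, 12+12, 9+4, 20+0) = 24
r[5] = max(4+24, 12+16, 9+12, 20+4, 26+0) = 28
r[6] = max(4+28, 12+24, 9+16, 20+12, 26+4, 27+0) = 36
r[7] = max(4+36, 12+28, 9+24, …, 27+4, 37+0) = 40
r[8] = max(4+40, 12+36, 9+28, …, 37+4, 56+0) = 56
Maximum revenue is $56.
Now minimize piece count subject to staying optimal: for each k, pieces[k] = 1 + min over i with p[i]+r[k−i]=r[k] of pieces[k−i].
pieces[5] = 3
pieces[6] = 3
pieces[7] = 4
pieces[8] = 1

1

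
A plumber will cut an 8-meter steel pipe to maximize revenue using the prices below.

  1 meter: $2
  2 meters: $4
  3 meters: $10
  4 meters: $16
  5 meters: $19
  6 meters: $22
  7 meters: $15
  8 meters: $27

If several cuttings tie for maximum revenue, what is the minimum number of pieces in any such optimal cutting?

2

Let r[k] be the best obtainable value from length k. For each k, try every first piece i and keep the best of price[i] + r[k−i].
r[1] = 2
r[2] = 4  (first piece 1, then r[1]=2)
r[3] = 10
r[4] = 16
r[5] = 19
r[6] = 22
r[7] = 26  (first piece 3, then r[4]=16)
r[8] = 32  (first piece 4, then r[4]=16)
Maximum revenue is $32.
Now minimize piece count subject to staying optimal: for each k, pieces[k] = 1 + min over i with p[i]+r[k−i]=r[k] of pieces[k−i].
pieces[5] = 1
pieces[6] = 1
pieces[7] = 2
pieces[8] = 2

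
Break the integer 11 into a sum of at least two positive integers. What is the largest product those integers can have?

Define P[k] = max over 1≤i<k of i · max(k−i, P[k−i]); the inner max lets the remainder stay uncut if that's better.
P[2] = 1×max(1,0) = 1×1 = 1
P[3] = 1×max(2,1) = 1×2 = 2
P[4] = 2×max(2,1) = 2×2 = 4
P[5] = 2×max(3,2) = 2×3 = 6
P[6] = 3×max(3,2) = 3×3 = 9
P[7] = 2×max(5,6) = 2×6 = 12
P[8] = 2×max(6,9) = 2×9 = 18
P[9] = 3×max(6,9) = 3×9 = 27
P[10] = 2×max(8,18) = 2×18 = 36
P[11] = 2×max(9,27) = 2×27 = 54
One optimal split: 3 + 3 + 3 + 2; product 3×3×3×2 = 54.

54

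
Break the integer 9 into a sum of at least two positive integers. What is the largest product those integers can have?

27

Fill f[k] for k=2..9: at each k try every first piece i and multiply by the better of (k−i) uncut or f[k−i].
f[2] = 1*max(1,0) = 1*1 = 1
f[3] = max(1*2, 2*1) = 2
f[4] = max(1*3, 2*2, 3*1) = 4
f[5] = max(1*4, 2*3, 3*2, 4*1) = 6
f[6] = max(1*6, 2*4, 3*3, 4*2, 5*1) = 9
f[7] = max(1*9, 2*6, 3*4, 4*3, 5*2, 6*1) = 12
f[8] = max(1*12, 2*9, 3*6, …, 6*2, 7*1) = 18
f[9] = max(1*18, 2*12, 3*9, …, 7*2, 8*1) = 27
One optimal split: 3 + 3 + 3; product 3*3*3 = 27.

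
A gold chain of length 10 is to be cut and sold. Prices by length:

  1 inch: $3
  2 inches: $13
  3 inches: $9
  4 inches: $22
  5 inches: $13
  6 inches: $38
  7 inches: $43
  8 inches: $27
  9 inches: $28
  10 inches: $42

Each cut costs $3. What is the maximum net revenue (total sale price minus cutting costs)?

Build v[k] bottom-up: v[k] = max over allowed piece i of (p[i] + v[k−i]) − 3 per cut.
v[1] = 3
v[2] = max(3+3-3, 13+0) = 13
v[3] = max(3+13-3, 13+3-3, 9+0) = 13
v[4] = max(3+13-3, 13+13-3, 9+3-3, 22+0) = 23
v[5] = max(3+23-3, 13+13-3, 9+13-3, 22+3-3, 13+0) = 23
v[6] = max(3+23-3, 13+23-3, 9+13-3, 22+13-3, 13+3-3, 38+0) = 38
v[7] = max(3+38-3, 13+23-3, 9+23-3, …, 38+3-3, 43+0) = 43
v[8] = max(3+43-3, 13+38-3, 9+23-3, …, 43+3-3, 27+0) = 48
v[9] = max(3+48-3, 13+43-3, 9+38-3, …, 27+3-3, 28+0) = 53
v[10] = max(3+53-3, 13+48-3, 9+43-3, …, 28+3-3, 42+0) = 58
One optimal plan: pieces 6 + 2 + 2 (2 cuts) → $64 − $6 = $58.

58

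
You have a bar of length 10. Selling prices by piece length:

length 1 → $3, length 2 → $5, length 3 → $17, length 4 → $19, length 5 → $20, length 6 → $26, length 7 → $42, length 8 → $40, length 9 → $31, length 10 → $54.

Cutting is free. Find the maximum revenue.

59

Consider every possible first cut. v[k] is the best of p[i]+v[k−i] over all sellable i≤k.
v[1] = 3
v[2] = max(3+3, 5+0) = 6
v[3] = max(3+6, 5+3, 17+0) = 17
v[4] = max(3+17, 5+6, 17+3, 19+0) = 20
v[5] = max(3+20, 5+17, 17+6, 19+3, 20+0) = 23
v[6] = max(3+23, 5+20, 17+17, 19+6, 20+3, 26+0) = 34
v[7] = max(3+34, 5+23, 17+20, …, 26+3, 42+0) = 42
v[8] = max(3+42, 5+34, 17+23, …, 42+3, 40+0) = 45
v[9] = max(3+45, 5+42, 17+34, …, 40+3, 31+0) = 51
v[10] = max(3+51, 5+45, 17+42, …, 31+3, 54+0) = 59
One optimal cutting: 7 + 3 → $42 + $17 = $59.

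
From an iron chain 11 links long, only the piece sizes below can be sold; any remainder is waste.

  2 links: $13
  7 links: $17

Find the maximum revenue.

Let best[k] be the best obtainable value from length k. For each k, try every first piece i and keep the best of price[i] + best[k−i].
best[1] = 0
best[2] = 13
best[3] = 13
best[4] = 26  (first piece 2, then best[2]=13)
best[5] = 26
best[6] = 39  (first piece 2, then best[4]=26)
best[7] = 39
best[8] = 52  (first piece 2, then best[6]=39)
best[9] = 52
best[10] = 65  (first piece 2, then best[8]=52)
best[11] = 65
One optimal cutting: pieces 2 + 2 + 2 + 2 + 2 with 1 link of scrap → $65.

65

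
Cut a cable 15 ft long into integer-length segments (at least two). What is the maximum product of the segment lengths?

Define prod[k] = max over 1≤i<k of i · max(k−i, prod[k−i]); the inner max lets the remainder stay uncut if that's better.
prod[2] = 1×max(1,0) = 1×1 = 1
prod[3] = 1×max(2,1) = 1×2 = 2
prod[4] = 2×max(2,1) = 2×2 = 4
prod[5] = 2×max(3,2) = 2×3 = 6
prod[6] = 3×max(3,2) = 3×3 = 9
prod[7] = 2×max(5,6) = 2×6 = 12
prod[8] = 2×max(6,9) = 2×9 = 18
prod[9] = 3×max(6,9) = 3×9 = 27
prod[10] = 2×max(8,18) = 2×18 = 36
prod[11] = 2×max(9,27) = 2×27 = 54
prod[12] = 3×max(9,27) = 3×27 = 81
prod[13] = 2×max(11,54) = 2×54 = 108
prod[14] = 2×max(12,81) = 2×81 = 162
prod[15] = 3×max(12,81) = 3×81 = 243
One optimal split: 3 + 3 + 3 + 3 + 3; product 3×3×3×3×3 = 243.

243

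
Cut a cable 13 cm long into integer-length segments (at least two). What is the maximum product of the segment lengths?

Let g[k] be the best product for length k (with at least one cut). For each first piece i, the rest contributes max(k−i, g[k−i]).
g[2] = 1×max(1,0) = 1×1 = 1
g[3] = max(1×2, 2×1) = 2
g[4] = max(1×3, 2×2, 3×1) = 4
g[5] = max(1×4, 2×3, 3×2, 4×1) = 6
g[6] = max(1×6, 2×4, 3×3, 4×2, 5×1) = 9
g[7] = max(1×9, 2×6, 3×4, 4×3, 5×2, 6×1) = 12
g[8] = max(1×12, 2×9, 3×6, …, 6×2, 7×1) = 18
g[9] = max(1×18, 2×12, 3×9, …, 7×2, 8×1) = 27
g[10] = max(1×27, 2×18, 3×12, …, 8×2, 9×1) = 36
g[11] = max(1×36, 2×27, 3×18, …, 9×2, 10×1) = 54
g[12] = max(1×54, 2×36, 3×27, …, 10×2, 11×1) = 81
g[13] = max(1×81, 2×54, 3×36, …, 11×2, 12×1) = 108
One optimal split: 3 + 3 + 3 + 2 + 2; product 3×3×3×2×2 = 108.

108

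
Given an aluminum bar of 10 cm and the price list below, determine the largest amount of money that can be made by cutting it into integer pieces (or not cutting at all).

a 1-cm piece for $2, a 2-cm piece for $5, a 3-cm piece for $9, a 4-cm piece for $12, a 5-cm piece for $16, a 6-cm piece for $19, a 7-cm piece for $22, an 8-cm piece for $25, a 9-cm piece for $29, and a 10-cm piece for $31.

32

Build R[k] bottom-up: R[k] = max over allowed piece i of (p[i] + R[k−i]).
R[1] = 2
R[2] = 5
R[3] = 9
R[4] = 12
R[5] = 16
R[6] = 19
R[7] = 22
R[8] = 25  (first piece 3, then R[5]=16)
R[9] = 29
R[10] = 32  (first piece 5, then R[5]=16)
One optimal cutting: 5 + 5 → $16 + $16 = $32.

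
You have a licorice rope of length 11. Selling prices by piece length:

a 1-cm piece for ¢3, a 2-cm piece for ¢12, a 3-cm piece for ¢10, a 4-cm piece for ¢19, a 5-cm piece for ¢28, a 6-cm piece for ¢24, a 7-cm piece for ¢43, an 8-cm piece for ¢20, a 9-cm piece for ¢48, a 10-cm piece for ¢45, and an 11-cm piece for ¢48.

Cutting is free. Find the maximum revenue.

67

Consider every possible first cut. v[k] is the best of p[i]+v[k−i] over all sellable i≤k.
v[1] = 3
v[2] = max(3+3, 12+0) = 12
v[3] = max(3+12, 12+3, 10+0) = 15
v[4] = max(3+15, 12+12, 10+3, 19+0) = 24
v[5] = max(3+24, 12+15, 10+12, 19+3, 28+0) = 28
v[6] = max(3+28, 12+24, 10+15, 19+12, 28+3, 24+0) = 36
v[7] = max(3+36, 12+28, 10+24, …, 24+3, 43+0) = 43
v[8] = max(3+43, 12+36, 10+28, …, 43+3, 20+0) = 48
v[9] = max(3+48, 12+43, 10+36, …, 20+3, 48+0) = 55
v[10] = max(3+55, 12+48, 10+43, …, 48+3, 45+0) = 60
v[11] = max(3+60, 12+55, 10+48, …, 45+3, 48+0) = 67
One optimal cutting: 7 + 2 + 2 → ¢43 + ¢12 + ¢12 = ¢67.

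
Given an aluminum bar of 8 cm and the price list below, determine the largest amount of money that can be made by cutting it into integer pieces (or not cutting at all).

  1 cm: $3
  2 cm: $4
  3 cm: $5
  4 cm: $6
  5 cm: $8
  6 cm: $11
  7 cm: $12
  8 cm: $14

Build v[k] bottom-up: v[k] = max over allowed piece i of (p[i] + v[k−i]).
v[1] = 3
v[2] = 6  (first piece 1, then v[1]=3)
v[3] = 9  (first piece 1, then v[2]=6)
v[4] = 12  (first piece 1, then v[3]=9)
v[5] = 15  (first piece 1, then v[4]=12)
v[6] = 18  (first piece 1, then v[5]=15)
v[7] = 21  (first piece 1, then v[6]=18)
v[8] = 24  (first piece 1, then v[7]=21)
One optimal cutting: 1 + 1 + 1 + 1 + 1 + 1 + 1 + 1 → $3 + $3 + $3 + $3 + $3 + $3 + $3 + $3 = $24.

24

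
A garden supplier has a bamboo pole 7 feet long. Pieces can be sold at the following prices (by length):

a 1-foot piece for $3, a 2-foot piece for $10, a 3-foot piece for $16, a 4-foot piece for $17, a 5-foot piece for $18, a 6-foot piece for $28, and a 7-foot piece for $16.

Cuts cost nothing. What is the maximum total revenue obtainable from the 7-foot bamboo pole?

36

Let r[k] be the best obtainable value from length k. For each k, try every first piece i and keep the best of price[i] + r[k−i].
r[1] = 3
r[2] = 10
r[3] = 16
r[4] = 20  (first piece 2, then r[2]=10)
r[5] = 26  (first piece 2, then r[3]=16)
r[6] = 32  (first piece 3, then r[3]=16)
r[7] = 36  (first piece 2, then r[5]=26)
One optimal cutting: 3 + 2 + 2 → $16 + $10 + $10 = $36.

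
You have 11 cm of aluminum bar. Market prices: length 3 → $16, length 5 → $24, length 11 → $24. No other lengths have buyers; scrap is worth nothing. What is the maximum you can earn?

56

Build r[k] bottom-up: r[k] = max over allowed piece i of (p[i] + r[k−i]).
r[1] = 0
r[2] = 0
r[3] = 16
r[4] = 16
r[5] = 24
r[6] = 32  (first piece 3, then r[3]=16)
r[7] = 32
r[8] = 40  (first piece 3, then r[5]=24)
r[9] = 48  (first piece 3, then r[6]=32)
r[10] = 48
r[11] = 56  (first piece 3, then r[8]=40)
One optimal cutting: 5 + 3 + 3 → $56.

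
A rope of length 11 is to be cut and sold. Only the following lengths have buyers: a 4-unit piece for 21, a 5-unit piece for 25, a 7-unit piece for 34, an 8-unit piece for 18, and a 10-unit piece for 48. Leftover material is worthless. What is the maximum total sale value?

55

Consider every possible first cut. f[k] is the best of p[i]+f[k−i] over all sellable i≤k.
f[1] = 0
f[2] = 0
f[3] = 0
f[4] = 21
f[5] = max(21+0, 25+0) = 25
f[6] = max(21+0, 25+0) = 25
f[7] = max(21+0, 25+0, 34+0) = 34
f[8] = max(21+21, 25+0, 34+0, 18+0) = 42
f[9] = max(21+25, 25+21, 34+0, 18+0) = 46
f[10] = max(21+25, 25+25, 34+0, 18+0, 48+0) = 50
f[11] = max(21+34, 25+25, 34+21, 18+0, 48+0) = 55
One optimal cutting: 7 + 4 → 55.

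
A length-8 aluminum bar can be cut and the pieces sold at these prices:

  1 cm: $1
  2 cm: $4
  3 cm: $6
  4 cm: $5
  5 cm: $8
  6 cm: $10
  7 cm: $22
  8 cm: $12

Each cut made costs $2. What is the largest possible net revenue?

Consider every possible first cut. v[k] is the best of p[i]+v[k−i] over all sellable i≤k, charging 2 whenever i<k.
v[1] = 1
v[2] = max(1+1-2, 4+0) = 4
v[3] = max(1+4-2, 4+1-2, 6+0) = 6
v[4] = max(1+6-2, 4+4-2, 6+1-2, 5+0) = 6
v[5] = max(1+6-2, 4+6-2, 6+4-2, 5+1-2, 8+0) = 8
v[6] = max(1+8-2, 4+6-2, 6+6-2, 5+4-2, 8+1-2, 10+0) = 10
v[7] = max(1+10-2, 4+8-2, 6+6-2, …, 10+1-2, 22+0) = 22
v[8] = max(1+22-2, 4+10-2, 6+8-2, …, 22+1-2, 12+0) = 21
One optimal plan: pieces 7 + 1 (1 cut) → $23 − $2 = $21.

21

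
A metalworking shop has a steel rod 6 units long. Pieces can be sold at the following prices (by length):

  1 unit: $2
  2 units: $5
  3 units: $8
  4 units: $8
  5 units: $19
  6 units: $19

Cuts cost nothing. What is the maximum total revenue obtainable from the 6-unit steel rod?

21

Let r[k] be the best obtainable value from length k. For each k, try every first piece i and keep the best of price[i] + r[k−i].
r[1] = 2
r[2] = 5
r[3] = 8
r[4] = 10  (first piece 1, then r[3]=8)
r[5] = 19
r[6] = 21  (first piece 1, then r[5]=19)
One optimal cutting: 5 + 1 → $19 + $2 = $21.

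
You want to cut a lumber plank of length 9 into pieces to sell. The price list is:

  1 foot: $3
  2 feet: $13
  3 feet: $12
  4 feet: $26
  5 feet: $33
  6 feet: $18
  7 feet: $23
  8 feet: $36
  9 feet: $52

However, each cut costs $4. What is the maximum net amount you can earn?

55

Let r[k] be the best obtainable value from length k. For each k, try every first piece i and keep the best of price[i] + r[k−i] minus the 4 cut fee when i<k.
r[1] = 3
r[2] = max(3+3-4, 13+0) = 13
r[3] = max(3+13-4, 13+3-4, 12+0) = 12
r[4] = max(3+12-4, 13+13-4, 12+3-4, 26+0) = 26
r[5] = max(3+26-4, 13+12-4, 12+13-4, 26+3-4, 33+0) = 33
r[6] = max(3+33-4, 13+26-4, 12+12-4, 26+13-4, 33+3-4, 18+0) = 35
r[7] = max(3+35-4, 13+33-4, 12+26-4, …, 18+3-4, 23+0) = 42
r[8] = max(3+42-4, 13+35-4, 12+33-4, …, 23+3-4, 36+0) = 48
r[9] = max(3+48-4, 13+42-4, 12+35-4, …, 36+3-4, 52+0) = 55
One optimal plan: pieces 5 + 4 (1 cut) → $59 − $4 = $55.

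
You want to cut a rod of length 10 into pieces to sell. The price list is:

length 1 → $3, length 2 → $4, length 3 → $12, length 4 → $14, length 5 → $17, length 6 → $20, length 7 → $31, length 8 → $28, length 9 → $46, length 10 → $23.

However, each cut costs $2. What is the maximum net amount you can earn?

Build net[k] bottom-up: net[k] = max over allowed piece i of (p[i] + net[k−i]) − 2 per cut.
net[1] = 3
net[2] = max(3+3-2, 4+0) = 4
net[3] = max(3+4-2, 4+3-2, 12+0) = 12
net[4] = max(3+12-2, 4+4-2, 12+3-2, 14+0) = 14
net[5] = max(3+14-2, 4+12-2, 12+4-2, 14+3-2, 17+0) = 17
net[6] = max(3+17-2, 4+14-2, 12+12-2, 14+4-2, 17+3-2, 20+0) = 22
net[7] = max(3+22-2, 4+17-2, 12+14-2, …, 20+3-2, 31+0) = 31
net[8] = max(3+31-2, 4+22-2, 12+17-2, …, 31+3-2, 28+0) = 32
net[9] = max(3+32-2, 4+31-2, 12+22-2, …, 28+3-2, 46+0) = 46
net[10] = max(3+46-2, 4+32-2, 12+31-2, …, 46+3-2, 23+0) = 47
One optimal plan: pieces 9 + 1 (1 cut) → $49 − $2 = $47.

47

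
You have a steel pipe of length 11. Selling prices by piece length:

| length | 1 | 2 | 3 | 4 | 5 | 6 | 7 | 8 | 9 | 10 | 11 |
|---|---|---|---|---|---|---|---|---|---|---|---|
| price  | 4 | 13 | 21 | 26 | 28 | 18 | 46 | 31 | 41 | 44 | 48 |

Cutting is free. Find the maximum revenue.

Let v[k] be the best obtainable value from length k. For each k, try every first piece i and keep the best of price[i] + v[k−i].
v[1] = 4
v[2] = 13
v[3] = 21
v[4] = 26  (first piece 2, then v[2]=13)
v[5] = 34  (first piece 2, then v[3]=21)
v[6] = 42  (first piece 3, then v[3]=21)
v[7] = 47  (first piece 2, then v[5]=34)
v[8] = 55  (first piece 2, then v[6]=42)
v[9] = 63  (first piece 3, then v[6]=42)
v[10] = 68  (first piece 2, then v[8]=55)
v[11] = 76  (first piece 2, then v[9]=63)
One optimal cutting: 3 + 3 + 3 + 2 → $21 + $21 + $21 + $13 = $76.

76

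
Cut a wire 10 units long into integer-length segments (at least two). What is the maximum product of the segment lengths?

Let P[k] be the best product for length k (with at least one cut). For each first piece i, the rest contributes max(k−i, P[k−i]).
P[2] = 1×max(1,0) = 1×1 = 1
P[3] = max(1×2, 2×1) = 2
P[4] = max(1×3, 2×2, 3×1) = 4
P[5] = max(1×4, 2×3, 3×2, 4×1) = 6
P[6] = max(1×6, 2×4, 3×3, 4×2, 5×1) = 9
P[7] = max(1×9, 2×6, 3×4, 4×3, 5×2, 6×1) = 12
P[8] = max(1×12, 2×9, 3×6, …, 6×2, 7×1) = 18
P[9] = max(1×18, 2×12, 3×9, …, 7×2, 8×1) = 27
P[10] = max(1×27, 2×18, 3×12, …, 8×2, 9×1) = 36
One optimal split: 3 + 3 + 2 + 2; product 3×3×2×2 = 36.

36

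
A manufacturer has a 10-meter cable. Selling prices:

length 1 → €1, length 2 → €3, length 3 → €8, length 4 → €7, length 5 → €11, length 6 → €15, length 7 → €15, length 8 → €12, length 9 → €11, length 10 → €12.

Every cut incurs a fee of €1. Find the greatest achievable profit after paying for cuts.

Let r[k] be the best obtainable value from length k. For each k, try every first piece i and keep the best of price[i] + r[k−i] minus the 1 cut fee when i<k.
r[1] = 1
r[2] = 3
r[3] = 8
r[4] = 8  (first piece 1, then r[3]=8)
r[5] = 11
r[6] = 15  (first piece 3, then r[3]=8)
r[7] = 15  (first piece 1, then r[6]=15)
r[8] = 18  (first piece 3, then r[5]=11)
r[9] = 22  (first piece 3, then r[6]=15)
r[10] = 22  (first piece 1, then r[9]=22)
One optimal plan: pieces 3 + 3 + 3 + 1 (3 cuts) → €25 − €3 = €22.

22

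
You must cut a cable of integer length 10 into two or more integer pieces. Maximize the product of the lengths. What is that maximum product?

Let P[k] be the best product for length k (with at least one cut). For each first piece i, the rest contributes max(k−i, P[k−i]).
P[2] = 1×max(1,0) = 1×1 = 1
P[3] = 1×max(2,1) = 1×2 = 2
P[4] = 2×max(2,1) = 2×2 = 4
P[5] = 2×max(3,2) = 2×3 = 6
P[6] = 3×max(3,2) = 3×3 = 9
P[7] = 2×max(5,6) = 2×6 = 12
P[8] = 2×max(6,9) = 2×9 = 18
P[9] = 3×max(6,9) = 3×9 = 27
P[10] = 2×max(8,18) = 2×18 = 36
One optimal split: 3 + 3 + 2 + 2; product 3×3×2×2 = 36.

36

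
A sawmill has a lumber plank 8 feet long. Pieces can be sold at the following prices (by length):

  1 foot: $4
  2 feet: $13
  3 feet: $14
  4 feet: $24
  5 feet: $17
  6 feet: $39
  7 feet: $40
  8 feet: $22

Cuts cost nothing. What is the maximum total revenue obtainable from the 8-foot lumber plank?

Build v[k] bottom-up: v[k] = max over allowed piece i of (p[i] + v[k−i]).
v[1] = 4
v[2] = max(4+4, 13+0) = 13
v[3] = max(4+13, 13+4, 14+0) = 17
v[4] = max(4+17, 13+13, 14+4, 24+0) = 26
v[5] = max(4+26, 13+17, 14+13, 24+4, 17+0) = 30
v[6] = max(4+30, 13+26, 14+17, 24+13, 17+4, 39+0) = 39
v[7] = max(4+39, 13+30, 14+26, …, 39+4, 40+0) = 43
v[8] = max(4+43, 13+39, 14+30, …, 40+4, 22+0) = 52
One optimal cutting: 2 + 2 + 2 + 2 → $13 + $13 + $13 + $13 = $52.

52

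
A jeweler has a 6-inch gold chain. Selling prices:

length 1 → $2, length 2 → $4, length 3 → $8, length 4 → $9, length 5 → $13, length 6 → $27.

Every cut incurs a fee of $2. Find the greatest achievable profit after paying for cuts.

Build net[k] bottom-up: net[k] = max over allowed piece i of (p[i] + net[k−i]) − 2 per cut.
net[1] = 2
net[2] = max(2+2-2, 4+0) = 4
net[3] = max(2+4-2, 4+2-2, 8+0) = 8
net[4] = max(2+8-2, 4+4-2, 8+2-2, 9+0) = 9
net[5] = max(2+9-2, 4+8-2, 8+4-2, 9+2-2, 13+0) = 13
net[6] = max(2+13-2, 4+9-2, 8+8-2, 9+4-2, 13+2-2, 27+0) = 27
Best is to make no cuts and sell whole for $27.

27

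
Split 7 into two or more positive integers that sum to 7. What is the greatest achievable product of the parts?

12

Let f[k] be the best product for length k (with at least one cut). For each first piece i, the rest contributes max(k−i, f[k−i]).
f[2] = 1*max(1,0) = 1*1 = 1
f[3] = 1*max(2,1) = 1*2 = 2
f[4] = 2*max(2,1) = 2*2 = 4
f[5] = 2*max(3,2) = 2*3 = 6
f[6] = 3*max(3,2) = 3*3 = 9
f[7] = 2*max(5,6) = 2*6 = 12
One optimal split: 3 + 2 + 2; product 3*2*2 = 12.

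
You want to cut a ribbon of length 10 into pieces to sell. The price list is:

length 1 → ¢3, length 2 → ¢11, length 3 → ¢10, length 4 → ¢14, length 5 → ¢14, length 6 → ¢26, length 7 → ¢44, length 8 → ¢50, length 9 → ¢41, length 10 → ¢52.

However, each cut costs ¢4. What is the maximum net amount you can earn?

Build net[k] bottom-up: net[k] = max over allowed piece i of (p[i] + net[k−i]) − 4 per cut.
net[1] = 3
net[2] = max(3+3-4, 11+0) = 11
net[3] = max(3+11-4, 11+3-4, 10+0) = 10
net[4] = max(3+10-4, 11+11-4, 10+3-4, 14+0) = 18
net[5] = max(3+18-4, 11+10-4, 10+11-4, 14+3-4, 14+0) = 17
net[6] = max(3+17-4, 11+18-4, 10+10-4, 14+11-4, 14+3-4, 26+0) = 26
net[7] = max(3+26-4, 11+17-4, 10+18-4, …, 26+3-4, 44+0) = 44
net[8] = max(3+44-4, 11+26-4, 10+17-4, …, 44+3-4, 50+0) = 50
net[9] = max(3+50-4, 11+44-4, 10+26-4, …, 50+3-4, 41+0) = 51
net[10] = max(3+51-4, 11+50-4, 10+44-4, …, 41+3-4, 52+0) = 57
One optimal plan: pieces 8 + 2 (1 cut) → ¢61 − ¢4 = ¢57.

57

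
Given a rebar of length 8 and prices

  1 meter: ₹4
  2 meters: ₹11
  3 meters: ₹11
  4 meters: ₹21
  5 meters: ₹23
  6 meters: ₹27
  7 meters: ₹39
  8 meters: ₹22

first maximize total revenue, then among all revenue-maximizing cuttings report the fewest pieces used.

Consider every possible first cut. r[k] is the best of p[i]+r[k−i] over all sellable i≤k.
r[1] = 4
r[2] = 11
r[3] = 15  (first piece 1, then r[2]=11)
r[4] = 22  (first piece 2, then r[2]=11)
r[5] = 26  (first piece 1, then r[4]=22)
r[6] = 33  (first piece 2, then r[4]=22)
r[7] = 39
r[8] = 44  (first piece 2, then r[6]=33)
Maximum revenue is ₹44.
Now minimize piece count subject to staying optimal: for each k, pieces[k] = 1 + min over i with p[i]+r[k−i]=r[k] of pieces[k−i].
pieces[5] = 3
pieces[6] = 3
pieces[7] = 1
pieces[8] = 4

4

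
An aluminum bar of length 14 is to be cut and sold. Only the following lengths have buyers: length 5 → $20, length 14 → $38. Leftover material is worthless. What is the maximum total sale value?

40

Consider every possible first cut. r[k] is the best of p[i]+r[k−i] over all sellable i≤k.
r[1] = 0
r[2] = 0
r[3] = 0
r[4] = 0
r[5] = 20
r[6] = 20
r[7] = 20
r[8] = 20
r[9] = 20
r[10] = 40  (first piece 5, then r[5]=20)
r[11] = 40
r[12] = 40
r[13] = 40
r[14] = 40
One optimal cutting: pieces 5 + 5 with 4 cm of scrap → $40.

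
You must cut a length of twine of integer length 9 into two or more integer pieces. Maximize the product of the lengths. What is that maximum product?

27

Fill f[k] for k=2..9: at each k try every first piece i and multiply by the better of (k−i) uncut or f[k−i].
f[2] = 1·max(1,0) = 1·1 = 1
f[3] = max(1·2, 2·1) = 2
f[4] = max(1·3, 2·2, 3·1) = 4
f[5] = max(1·4, 2·3, 3·2, 4·1) = 6
f[6] = max(1·6, 2·4, 3·3, 4·2, 5·1) = 9
f[7] = max(1·9, 2·6, 3·4, 4·3, 5·2, 6·1) = 12
f[8] = max(1·12, 2·9, 3·6, …, 6·2, 7·1) = 18
f[9] = max(1·18, 2·12, 3·9, …, 7·2, 8·1) = 27
One optimal split: 3 + 3 + 3; product 3·3·3 = 27.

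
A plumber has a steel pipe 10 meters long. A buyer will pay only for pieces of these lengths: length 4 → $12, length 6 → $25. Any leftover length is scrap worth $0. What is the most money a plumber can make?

37

Build best[k] bottom-up: best[k] = max over allowed piece i of (p[i] + best[k−i]).
best[1] = 0
best[2] = 0
best[3] = 0
best[4] = 12
best[5] = 12
best[6] = max(12+0, 25+0) = 25
best[7] = max(12+0, 25+0) = 25
best[8] = max(12+12, 25+0) = 25
best[9] = max(12+12, 25+0) = 25
best[10] = max(12+25, 25+12) = 37
One optimal cutting: 6 + 4 → $37.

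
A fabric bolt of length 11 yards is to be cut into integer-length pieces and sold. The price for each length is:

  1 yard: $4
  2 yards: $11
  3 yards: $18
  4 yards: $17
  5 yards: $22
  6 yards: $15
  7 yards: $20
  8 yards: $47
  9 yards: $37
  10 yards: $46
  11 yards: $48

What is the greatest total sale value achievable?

65

Let best[k] be the best obtainable value from length k. For each k, try every first piece i and keep the best of price[i] + best[k−i].
best[1] = 4
best[2] = max(4+4, 11+0) = 11
best[3] = max(4+11, 11+4, 18+0) = 18
best[4] = max(4+18, 11+11, 18+4, 17+0) = 22
best[5] = max(4+22, 11+18, 18+11, 17+4, 22+0) = 29
best[6] = max(4+29, 11+22, 18+18, 17+11, 22+4, 15+0) = 36
best[7] = max(4+36, 11+29, 18+22, …, 15+4, 20+0) = 40
best[8] = max(4+40, 11+36, 18+29, …, 20+4, 47+0) = 47
best[9] = max(4+47, 11+40, 18+36, …, 47+4, 37+0) = 54
best[10] = max(4+54, 11+47, 18+40, …, 37+4, 46+0) = 58
best[11] = max(4+58, 11+54, 18+47, …, 46+4, 48+0) = 65
One optimal cutting: 3 + 3 + 3 + 2 → $18 + $18 + $18 + $11 = $65.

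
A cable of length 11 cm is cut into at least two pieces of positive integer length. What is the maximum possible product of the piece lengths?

Define prod[k] = max over 1≤i<k of i · max(k−i, prod[k−i]); the inner max lets the remainder stay uncut if that's better.
Small cases: prod[2]=1, prod[3]=2, prod[4]=4, prod[5]=6.
prod[6] = max(1×6, 2×4, 3×3, 4×2, 5×1) = 9
prod[7] = max(1×9, 2×6, 3×4, 4×3, 5×2, 6×1) = 12
prod[8] = max(1×12, 2×9, 3×6, …, 6×2, 7×1) = 18
prod[9] = max(1×18, 2×12, 3×9, …, 7×2, 8×1) = 27
prod[10] = max(1×27, 2×18, 3×12, …, 8×2, 9×1) = 36
prod[11] = max(1×36, 2×27, 3×18, …, 9×2, 10×1) = 54
One optimal split: 3 + 3 + 3 + 2; product 3×3×3×2 = 54.

54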